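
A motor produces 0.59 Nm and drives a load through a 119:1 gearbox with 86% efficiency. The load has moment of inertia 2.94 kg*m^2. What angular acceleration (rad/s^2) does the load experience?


tau_out = tau_motor * N * eta
= 0.59 * 119 * 0.86 = 60.3806 Nm
alpha = tau_out / I = 60.3806 / 2.94
= 20.5376 rad/s^2


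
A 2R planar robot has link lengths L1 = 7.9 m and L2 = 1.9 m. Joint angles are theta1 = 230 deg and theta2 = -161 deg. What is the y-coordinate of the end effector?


Convert angles to radians: theta1 = 4.0143, theta2 = -2.81
y = L1*sin(theta1) + L2*sin(theta1+theta2)
y = -6.0518 + 1.7738
y = -4.2779


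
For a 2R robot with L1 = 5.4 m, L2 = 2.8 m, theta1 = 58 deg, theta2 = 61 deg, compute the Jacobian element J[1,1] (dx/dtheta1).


J[1,1] = -L1*sin(t1) - L2*sin(t1+t2)
= -5.4*sin(58) - 2.8*sin(119)
= -7.0284


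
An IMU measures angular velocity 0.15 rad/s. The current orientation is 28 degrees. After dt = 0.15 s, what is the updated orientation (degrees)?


delta_theta = w * dt = 0.15 * 0.15 = 0.0225 rad
= 1.2892 deg
theta_new = 28 + 1.2892 = 29.2892 deg


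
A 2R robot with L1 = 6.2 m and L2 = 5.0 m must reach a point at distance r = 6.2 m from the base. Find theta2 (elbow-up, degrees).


cos(theta2) = (r^2 - L1^2 - L2^2) / (2*L1*L2)
cos(theta2) = (38.44 - 38.44 - 25.0) / 62.0
cos(theta2) = -0.403226
theta2 = 113.78 degrees


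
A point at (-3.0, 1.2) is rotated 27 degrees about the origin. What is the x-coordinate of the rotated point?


x' = x*cos(theta) - y*sin(theta)
cos(27 deg) = 0.891, sin(27 deg) = 0.454
x' = -3.0 * 0.891 - 1.2 * 0.454
= -2.673 - 0.5448
= -3.2178


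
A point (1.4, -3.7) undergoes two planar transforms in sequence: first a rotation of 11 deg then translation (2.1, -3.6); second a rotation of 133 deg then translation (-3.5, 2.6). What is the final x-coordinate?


After transform 1:
x1 = cos(11)*1.4 - sin(11)*-3.7 + 2.1 = 4.1803
y1 = sin(11)*1.4 + cos(11)*-3.7 + -3.6 = -6.9649
After transform 2:
x2 = cos(133)*4.1803 - sin(133)*-6.9649 + -3.5
= -1.2571


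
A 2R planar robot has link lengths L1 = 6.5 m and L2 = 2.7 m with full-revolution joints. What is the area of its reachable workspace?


r_max = L1 + L2 = 9.2 m
r_min = |L1 - L2| = 3.8 m
Area = pi*(r_max^2 - r_min^2)
= pi*(84.64 - 14.44)
= pi * 70.2
= 220.5398 m^2


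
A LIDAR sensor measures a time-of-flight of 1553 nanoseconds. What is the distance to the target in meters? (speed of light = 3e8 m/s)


tof = 1553 ns = 1.553e-06 s
dist = c * tof / 2
= 3e8 * 1.553e-06 / 2
= 232.95 m


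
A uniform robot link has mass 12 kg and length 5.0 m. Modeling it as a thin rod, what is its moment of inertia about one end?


I = (1/3) * m * L^2
= (1/3) * 12 * 5.0^2
= 0.333333 * 12 * 25.0
= 100.0 kg*m^2


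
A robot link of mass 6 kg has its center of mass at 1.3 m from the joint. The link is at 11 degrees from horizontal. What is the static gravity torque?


tau = m*g*L*cos(angle)
= 6 * 9.81 * 1.3 * cos(11 deg)
= 6 * 9.81 * 1.3 * 0.9816
= 75.1121 Nm


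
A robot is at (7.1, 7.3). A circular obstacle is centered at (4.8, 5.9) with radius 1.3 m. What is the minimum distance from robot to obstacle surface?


center_dist = sqrt((7.1-4.8)^2 + (7.3-5.9)^2)
= sqrt(5.29 + 1.96)
= 2.6926
min_dist = center_dist - radius = 2.6926 - 1.3 = 1.3926 m


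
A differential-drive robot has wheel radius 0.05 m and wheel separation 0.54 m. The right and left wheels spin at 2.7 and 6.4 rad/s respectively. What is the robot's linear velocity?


vR = r*wR = 0.05*2.7 = 0.135 m/s
vL = r*wL = 0.05*6.4 = 0.32 m/s
v = (vR+vL)/2 = 0.2275 m/s
omega = (vR-vL)/L = -0.3426 rad/s
linear velocity = 0.2275 m/s


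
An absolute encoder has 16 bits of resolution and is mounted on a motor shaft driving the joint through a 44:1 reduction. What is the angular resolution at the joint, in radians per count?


counts = 2^16 = 65536
effective counts at joint = 65536 * 44 = 2883584
resolution = 2*pi / 2883584
= 2.1789e-06 rad/count


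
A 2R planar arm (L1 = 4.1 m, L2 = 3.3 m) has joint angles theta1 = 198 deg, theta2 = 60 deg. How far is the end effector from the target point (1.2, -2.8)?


End effector via forward kinematics:
x = L1*cos(t1) + L2*cos(t1+t2) = -4.5854
y = L1*sin(t1) + L2*sin(t1+t2) = -4.4949
Distance to target:
d = sqrt((1.2 - -4.5854)^2 + (-2.8 - -4.4949)^2)
= sqrt(33.4713 + 2.8725)
= 6.0286 m


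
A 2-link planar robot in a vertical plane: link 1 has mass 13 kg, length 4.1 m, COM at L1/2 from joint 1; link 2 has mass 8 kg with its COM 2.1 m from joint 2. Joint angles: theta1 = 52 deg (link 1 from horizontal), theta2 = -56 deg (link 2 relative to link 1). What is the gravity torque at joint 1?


Horizontal distance from joint 1 to link-1 COM:
  x_c1 = (L1/2)*cos(t1) = 2.05 * 0.6157 = 1.2621 m
Horizontal distance from joint 1 to link-2 COM:
  x_c2 = L1*cos(t1) + Lc2*cos(t1+t2)
       = 4.1*0.6157 + 2.1*0.9976 = 4.6191 m
tau1 = m1*g*x_c1 + m2*g*x_c2
     = 13*9.81*1.2621 + 8*9.81*4.6191
     = 160.9564 + 362.5067
     = 523.4631 Nm


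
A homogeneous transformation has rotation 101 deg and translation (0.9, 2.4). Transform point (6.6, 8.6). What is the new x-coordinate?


x' = cos(theta)*px - sin(theta)*py + tx
= -0.1908*6.6 - 0.9816*8.6 + 0.9
= -8.8013


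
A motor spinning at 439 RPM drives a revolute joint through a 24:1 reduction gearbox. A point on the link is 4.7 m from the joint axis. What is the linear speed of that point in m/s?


omega_motor = 439 * 2*pi/60 = 45.972 rad/s
omega_joint = omega_motor / 24 = 1.9155 rad/s
v = omega_joint * r = 1.9155 * 4.7
= 9.0028 m/s


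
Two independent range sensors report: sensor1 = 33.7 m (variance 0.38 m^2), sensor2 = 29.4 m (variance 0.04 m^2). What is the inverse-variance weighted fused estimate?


w1 = (1/var1) / (1/var1 + 1/var2)
   = 2.6316 / (2.6316 + 25.0) = 0.0952
w2 = 1 - w1 = 0.9048
fused = w1*s1 + w2*s2 = 3.2095 + 26.6
= 29.8095 m


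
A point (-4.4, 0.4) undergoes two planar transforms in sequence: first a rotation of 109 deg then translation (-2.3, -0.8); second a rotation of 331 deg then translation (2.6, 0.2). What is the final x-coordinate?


After transform 1:
x1 = cos(109)*-4.4 - sin(109)*0.4 + -2.3 = -1.2457
y1 = sin(109)*-4.4 + cos(109)*0.4 + -0.8 = -5.0905
After transform 2:
x2 = cos(331)*-1.2457 - sin(331)*-5.0905 + 2.6
= -0.9574


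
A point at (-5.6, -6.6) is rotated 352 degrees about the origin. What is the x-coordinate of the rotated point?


x' = x*cos(theta) - y*sin(theta)
cos(352 deg) = 0.9903, sin(352 deg) = -0.1392
x' = -5.6 * 0.9903 - -6.6 * -0.1392
= -5.5455 - 0.9185
= -6.464


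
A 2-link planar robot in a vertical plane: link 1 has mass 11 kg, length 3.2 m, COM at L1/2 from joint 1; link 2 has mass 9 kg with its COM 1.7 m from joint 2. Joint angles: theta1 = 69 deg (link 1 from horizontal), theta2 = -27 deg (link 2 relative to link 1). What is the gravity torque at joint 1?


Horizontal distance from joint 1 to link-1 COM:
  x_c1 = (L1/2)*cos(t1) = 1.6 * 0.3584 = 0.5734 m
Horizontal distance from joint 1 to link-2 COM:
  x_c2 = L1*cos(t1) + Lc2*cos(t1+t2)
       = 3.2*0.3584 + 1.7*0.7431 = 2.4101 m
tau1 = m1*g*x_c1 + m2*g*x_c2
     = 11*9.81*0.5734 + 9*9.81*2.4101
     = 61.8744 + 212.7898
     = 274.6642 Nm


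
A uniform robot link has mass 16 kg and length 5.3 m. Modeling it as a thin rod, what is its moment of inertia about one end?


I = (1/3) * m * L^2
= (1/3) * 16 * 5.3^2
= 0.333333 * 16 * 28.09
= 149.8133 kg*m^2


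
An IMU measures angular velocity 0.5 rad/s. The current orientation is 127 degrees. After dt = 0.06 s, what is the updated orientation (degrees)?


delta_theta = w * dt = 0.5 * 0.06 = 0.03 rad
= 1.7189 deg
theta_new = 127 + 1.7189 = 128.7189 deg


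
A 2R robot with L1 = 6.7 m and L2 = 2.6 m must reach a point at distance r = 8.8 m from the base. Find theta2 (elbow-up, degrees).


cos(theta2) = (r^2 - L1^2 - L2^2) / (2*L1*L2)
cos(theta2) = (77.44 - 44.89 - 6.76) / 34.84
cos(theta2) = 0.740241
theta2 = 42.248 degrees


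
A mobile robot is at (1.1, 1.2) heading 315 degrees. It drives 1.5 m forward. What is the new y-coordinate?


y_new = y0 + d*sin(theta)
= 1.2 + 1.5*sin(315)
= 1.2 + -1.0607
= 0.1393


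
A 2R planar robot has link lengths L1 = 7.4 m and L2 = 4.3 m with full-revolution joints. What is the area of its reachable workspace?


r_max = L1 + L2 = 11.7 m
r_min = |L1 - L2| = 3.1 m
Area = pi*(r_max^2 - r_min^2)
= pi*(136.89 - 9.61)
= pi * 127.28
= 399.8619 m^2


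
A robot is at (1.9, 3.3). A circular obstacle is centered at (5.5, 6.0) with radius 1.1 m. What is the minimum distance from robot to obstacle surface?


center_dist = sqrt((1.9-5.5)^2 + (3.3-6.0)^2)
= sqrt(12.96 + 7.29)
= 4.5
min_dist = center_dist - radius = 4.5 - 1.1 = 3.4 m


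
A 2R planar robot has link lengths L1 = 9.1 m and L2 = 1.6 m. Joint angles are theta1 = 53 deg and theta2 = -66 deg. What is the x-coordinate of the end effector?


Convert angles to radians: theta1 = 0.925, theta2 = -1.1519
x = L1*cos(theta1) + L2*cos(theta1+theta2)
x = 5.4765 + 1.559
x = 7.0355


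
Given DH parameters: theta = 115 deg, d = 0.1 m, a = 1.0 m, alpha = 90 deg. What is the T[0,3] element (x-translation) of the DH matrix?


T[0,3] = a * cos(theta)
= 1.0 * cos(115 deg)
= 1.0 * -0.4226
= -0.4226


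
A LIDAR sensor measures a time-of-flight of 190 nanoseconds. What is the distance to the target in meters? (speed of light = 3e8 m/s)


tof = 190 ns = 1.9e-07 s
dist = c * tof / 2
= 3e8 * 1.9e-07 / 2
= 28.5 m


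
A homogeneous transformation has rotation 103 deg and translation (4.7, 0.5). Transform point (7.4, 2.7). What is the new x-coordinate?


x' = cos(theta)*px - sin(theta)*py + tx
= -0.225*7.4 - 0.9744*2.7 + 4.7
= 0.4046


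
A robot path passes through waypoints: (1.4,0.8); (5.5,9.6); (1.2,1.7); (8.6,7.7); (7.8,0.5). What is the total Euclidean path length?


Segment lengths:
  seg1 = sqrt((4.1)^2 + (8.8)^2) = 9.7082
  seg2 = sqrt((-4.3)^2 + (-7.9)^2) = 8.9944
  seg3 = sqrt((7.4)^2 + (6.0)^2) = 9.5268
  seg4 = sqrt((-0.8)^2 + (-7.2)^2) = 7.2443
Total = 35.4738


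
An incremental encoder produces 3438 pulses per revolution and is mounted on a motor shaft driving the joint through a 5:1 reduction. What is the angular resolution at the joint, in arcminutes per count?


counts per rev = 3438
effective counts at joint = 3438 * 5 = 17190
resolution = 360*60 / 17190
= 1.2565 arcmin/count


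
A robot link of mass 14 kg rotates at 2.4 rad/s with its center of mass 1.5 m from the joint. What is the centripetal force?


F = m * omega^2 * r
= 14 * 2.4^2 * 1.5
= 14 * 5.76 * 1.5
= 120.96 N


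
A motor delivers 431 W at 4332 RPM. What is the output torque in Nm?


omega = 4332 * 2*pi/60 = 453.646 rad/s
tau = P / omega = 431 / 453.646
= 0.9501 Nm


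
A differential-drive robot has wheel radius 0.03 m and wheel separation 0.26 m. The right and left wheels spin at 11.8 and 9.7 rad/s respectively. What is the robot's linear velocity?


vR = r*wR = 0.03*11.8 = 0.354 m/s
vL = r*wL = 0.03*9.7 = 0.291 m/s
v = (vR+vL)/2 = 0.3225 m/s
omega = (vR-vL)/L = 0.2423 rad/s
linear velocity = 0.3225 m/s


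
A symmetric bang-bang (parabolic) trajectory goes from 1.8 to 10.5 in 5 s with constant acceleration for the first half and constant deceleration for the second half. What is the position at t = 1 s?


Symmetric rest-to-rest: each phase covers (pf-p0)/2 in time T/2. 0.5*a*(T/2)^2 = (pf-p0)/2 => a = 4*(pf-p0)/T^2
a = 4*(10.5-1.8)/5^2 = 1.392
t = 1 is in the acceleration phase (t <= T/2).
p = p0 + 0.5*a*t^2 = 1.8 + 0.5*1.392*1^2
= 2.496


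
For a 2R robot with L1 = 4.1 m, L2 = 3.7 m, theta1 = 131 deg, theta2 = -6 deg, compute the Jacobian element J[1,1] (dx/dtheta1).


J[1,1] = -L1*sin(t1) - L2*sin(t1+t2)
= -4.1*sin(131) - 3.7*sin(125)
= -6.1252


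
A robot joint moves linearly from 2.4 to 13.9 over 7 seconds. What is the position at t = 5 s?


s = t/T = 5/7 = 0.7143
p(t) = p0 + (pf-p0)*s
= 2.4 + (13.9 - 2.4) * 0.7143
= 10.6143


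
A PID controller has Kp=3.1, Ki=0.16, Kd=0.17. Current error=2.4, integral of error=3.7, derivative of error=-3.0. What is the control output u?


u = Kp*e + Ki*int(e) + Kd*de/dt
= 3.1*2.4 + 0.16*3.7 + 0.17*(-3.0)
= 7.44 + 0.592 + -0.51
= 7.522


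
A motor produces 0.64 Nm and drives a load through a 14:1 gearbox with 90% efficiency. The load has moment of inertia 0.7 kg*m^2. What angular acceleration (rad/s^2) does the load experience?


tau_out = tau_motor * N * eta
= 0.64 * 14 * 0.9 = 8.064 Nm
alpha = tau_out / I = 8.064 / 0.7
= 11.52 rad/s^2


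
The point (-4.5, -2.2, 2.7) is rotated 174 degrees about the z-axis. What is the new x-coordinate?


Rotation about z-axis: x' = x*cos(theta) - y*sin(theta)
= -4.5 * -0.9945 - -2.2 * 0.1045
= 4.7053


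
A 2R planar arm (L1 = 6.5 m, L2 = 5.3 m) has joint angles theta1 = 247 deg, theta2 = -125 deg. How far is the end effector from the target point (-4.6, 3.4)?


End effector via forward kinematics:
x = L1*cos(t1) + L2*cos(t1+t2) = -5.3483
y = L1*sin(t1) + L2*sin(t1+t2) = -1.4886
Distance to target:
d = sqrt((-4.6 - -5.3483)^2 + (3.4 - -1.4886)^2)
= sqrt(0.56 + 23.8987)
= 4.9456 m


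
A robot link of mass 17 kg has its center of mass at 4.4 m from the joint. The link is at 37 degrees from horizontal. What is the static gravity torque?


tau = m*g*L*cos(angle)
= 17 * 9.81 * 4.4 * cos(37 deg)
= 17 * 9.81 * 4.4 * 0.7986
= 586.0292 Nm


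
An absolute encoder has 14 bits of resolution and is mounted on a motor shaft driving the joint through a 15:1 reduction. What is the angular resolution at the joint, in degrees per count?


counts = 2^14 = 16384
effective counts at joint = 16384 * 15 = 245760
resolution = 360 / 245760
= 0.0015 deg/count


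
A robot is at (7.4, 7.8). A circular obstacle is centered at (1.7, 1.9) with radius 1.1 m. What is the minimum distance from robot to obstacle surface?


center_dist = sqrt((7.4-1.7)^2 + (7.8-1.9)^2)
= sqrt(32.49 + 34.81)
= 8.2037
min_dist = center_dist - radius = 8.2037 - 1.1 = 7.1037 m


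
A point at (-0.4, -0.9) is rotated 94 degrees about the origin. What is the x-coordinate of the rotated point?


x' = x*cos(theta) - y*sin(theta)
cos(94 deg) = -0.0698, sin(94 deg) = 0.9976
x' = -0.4 * -0.0698 - -0.9 * 0.9976
= 0.0279 - -0.8978
= 0.9257


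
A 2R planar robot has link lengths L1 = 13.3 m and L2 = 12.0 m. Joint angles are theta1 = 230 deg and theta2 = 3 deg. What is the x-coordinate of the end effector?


Convert angles to radians: theta1 = 4.0143, theta2 = 0.0524
x = L1*cos(theta1) + L2*cos(theta1+theta2)
x = -8.5491 + -7.2218
x = -15.7709


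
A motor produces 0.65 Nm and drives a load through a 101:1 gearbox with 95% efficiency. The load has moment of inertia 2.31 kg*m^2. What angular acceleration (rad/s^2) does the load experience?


tau_out = tau_motor * N * eta
= 0.65 * 101 * 0.95 = 62.3675 Nm
alpha = tau_out / I = 62.3675 / 2.31
= 26.9989 rad/s^2


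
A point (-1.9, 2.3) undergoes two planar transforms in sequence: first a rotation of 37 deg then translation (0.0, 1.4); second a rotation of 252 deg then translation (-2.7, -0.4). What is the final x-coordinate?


After transform 1:
x1 = cos(37)*-1.9 - sin(37)*2.3 + 0.0 = -2.9016
y1 = sin(37)*-1.9 + cos(37)*2.3 + 1.4 = 2.0934
After transform 2:
x2 = cos(252)*-2.9016 - sin(252)*2.0934 + -2.7
= 0.1876


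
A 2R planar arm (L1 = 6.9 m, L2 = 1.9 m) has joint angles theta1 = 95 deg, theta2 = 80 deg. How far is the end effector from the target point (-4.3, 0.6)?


End effector via forward kinematics:
x = L1*cos(t1) + L2*cos(t1+t2) = -2.4941
y = L1*sin(t1) + L2*sin(t1+t2) = 7.0393
Distance to target:
d = sqrt((-4.3 - -2.4941)^2 + (0.6 - 7.0393)^2)
= sqrt(3.2611 + 41.4651)
= 6.6878 m


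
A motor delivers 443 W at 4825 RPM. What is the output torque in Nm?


omega = 4825 * 2*pi/60 = 505.2728 rad/s
tau = P / omega = 443 / 505.2728
= 0.8768 Nm


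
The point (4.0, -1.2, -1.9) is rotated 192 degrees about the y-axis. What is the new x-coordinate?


Rotation about y-axis: x' = x*cos(theta) + z*sin(theta)
= 4.0 * -0.9781 + -1.9 * -0.2079
= -3.5176


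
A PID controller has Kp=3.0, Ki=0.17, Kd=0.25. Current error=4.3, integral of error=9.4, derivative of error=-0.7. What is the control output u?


u = Kp*e + Ki*int(e) + Kd*de/dt
= 3.0*4.3 + 0.17*9.4 + 0.25*(-0.7)
= 12.9 + 1.598 + -0.175
= 14.323


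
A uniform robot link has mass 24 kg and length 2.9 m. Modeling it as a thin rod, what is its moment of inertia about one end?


I = (1/3) * m * L^2
= (1/3) * 24 * 2.9^2
= 0.333333 * 24 * 8.41
= 67.28 kg*m^2


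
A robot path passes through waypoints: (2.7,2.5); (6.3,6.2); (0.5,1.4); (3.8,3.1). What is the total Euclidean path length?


Segment lengths:
  seg1 = sqrt((3.6)^2 + (3.7)^2) = 5.1624
  seg2 = sqrt((-5.8)^2 + (-4.8)^2) = 7.5286
  seg3 = sqrt((3.3)^2 + (1.7)^2) = 3.7121
Total = 16.4031


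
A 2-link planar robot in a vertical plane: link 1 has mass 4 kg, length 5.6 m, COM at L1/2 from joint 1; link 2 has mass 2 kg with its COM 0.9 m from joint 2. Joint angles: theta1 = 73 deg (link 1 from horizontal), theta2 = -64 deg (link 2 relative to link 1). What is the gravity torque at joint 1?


Horizontal distance from joint 1 to link-1 COM:
  x_c1 = (L1/2)*cos(t1) = 2.8 * 0.2924 = 0.8186 m
Horizontal distance from joint 1 to link-2 COM:
  x_c2 = L1*cos(t1) + Lc2*cos(t1+t2)
       = 5.6*0.2924 + 0.9*0.9877 = 2.5262 m
tau1 = m1*g*x_c1 + m2*g*x_c2
     = 4*9.81*0.8186 + 2*9.81*2.5262
     = 32.1235 + 49.5641
     = 81.6875 Nm


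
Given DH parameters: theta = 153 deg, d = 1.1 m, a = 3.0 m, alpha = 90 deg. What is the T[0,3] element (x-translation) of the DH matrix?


T[0,3] = a * cos(theta)
= 3.0 * cos(153 deg)
= 3.0 * -0.891
= -2.673


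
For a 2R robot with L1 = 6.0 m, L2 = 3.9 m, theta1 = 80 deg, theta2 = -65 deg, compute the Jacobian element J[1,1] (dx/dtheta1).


J[1,1] = -L1*sin(t1) - L2*sin(t1+t2)
= -6.0*sin(80) - 3.9*sin(15)
= -6.9182


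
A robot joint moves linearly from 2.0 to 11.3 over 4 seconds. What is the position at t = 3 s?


s = t/T = 3/4 = 0.75
p(t) = p0 + (pf-p0)*s
= 2.0 + (11.3 - 2.0) * 0.75
= 8.975


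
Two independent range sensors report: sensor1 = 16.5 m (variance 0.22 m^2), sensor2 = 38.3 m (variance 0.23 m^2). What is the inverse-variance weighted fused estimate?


w1 = (1/var1) / (1/var1 + 1/var2)
   = 4.5455 / (4.5455 + 4.3478) = 0.5111
w2 = 1 - w1 = 0.4889
fused = w1*s1 + w2*s2 = 8.4333 + 18.7244
= 27.1578 m


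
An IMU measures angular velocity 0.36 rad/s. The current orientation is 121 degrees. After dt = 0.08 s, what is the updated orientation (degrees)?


delta_theta = w * dt = 0.36 * 0.08 = 0.0288 rad
= 1.6501 deg
theta_new = 121 + 1.6501 = 122.6501 deg


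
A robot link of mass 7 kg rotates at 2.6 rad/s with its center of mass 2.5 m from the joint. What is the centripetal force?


F = m * omega^2 * r
= 7 * 2.6^2 * 2.5
= 7 * 6.76 * 2.5
= 118.3 N


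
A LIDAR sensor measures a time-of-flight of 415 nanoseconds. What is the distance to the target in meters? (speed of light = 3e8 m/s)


tof = 415 ns = 4.15e-07 s
dist = c * tof / 2
= 3e8 * 4.15e-07 / 2
= 62.25 m


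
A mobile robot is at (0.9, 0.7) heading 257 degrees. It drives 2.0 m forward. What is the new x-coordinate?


x_new = x0 + d*cos(theta)
= 0.9 + 2.0*cos(257)
= 0.9 + -0.4499
= 0.4501


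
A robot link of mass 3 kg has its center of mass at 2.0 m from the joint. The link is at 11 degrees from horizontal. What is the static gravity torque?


tau = m*g*L*cos(angle)
= 3 * 9.81 * 2.0 * cos(11 deg)
= 3 * 9.81 * 2.0 * 0.9816
= 57.7786 Nm


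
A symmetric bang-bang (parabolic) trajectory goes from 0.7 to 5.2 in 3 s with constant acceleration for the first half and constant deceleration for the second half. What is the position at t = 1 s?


Symmetric rest-to-rest: each phase covers (pf-p0)/2 in time T/2. 0.5*a*(T/2)^2 = (pf-p0)/2 => a = 4*(pf-p0)/T^2
a = 4*(5.2-0.7)/3^2 = 2.0
t = 1 is in the acceleration phase (t <= T/2).
p = p0 + 0.5*a*t^2 = 0.7 + 0.5*2.0*1^2
= 1.7


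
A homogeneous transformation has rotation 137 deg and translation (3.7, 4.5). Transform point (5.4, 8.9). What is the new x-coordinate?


x' = cos(theta)*px - sin(theta)*py + tx
= -0.7314*5.4 - 0.682*8.9 + 3.7
= -6.3191


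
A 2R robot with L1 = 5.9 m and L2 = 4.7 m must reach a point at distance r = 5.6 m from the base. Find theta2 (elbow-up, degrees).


cos(theta2) = (r^2 - L1^2 - L2^2) / (2*L1*L2)
cos(theta2) = (31.36 - 34.81 - 22.09) / 55.46
cos(theta2) = -0.460512
theta2 = 117.4202 degrees


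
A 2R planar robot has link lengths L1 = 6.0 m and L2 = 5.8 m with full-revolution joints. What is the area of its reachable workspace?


r_max = L1 + L2 = 11.8 m
r_min = |L1 - L2| = 0.2 m
Area = pi*(r_max^2 - r_min^2)
= pi*(139.24 - 0.04)
= pi * 139.2
= 437.3097 m^2


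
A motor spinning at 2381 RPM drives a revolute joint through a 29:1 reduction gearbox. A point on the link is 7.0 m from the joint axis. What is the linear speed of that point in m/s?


omega_motor = 2381 * 2*pi/60 = 249.3377 rad/s
omega_joint = omega_motor / 29 = 8.5979 rad/s
v = omega_joint * r = 8.5979 * 7.0
= 60.185 m/s


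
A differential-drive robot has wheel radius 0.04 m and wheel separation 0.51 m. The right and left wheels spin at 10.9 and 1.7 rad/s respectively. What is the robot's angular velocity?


vR = r*wR = 0.04*10.9 = 0.436 m/s
vL = r*wL = 0.04*1.7 = 0.068 m/s
v = (vR+vL)/2 = 0.252 m/s
omega = (vR-vL)/L = 0.7216 rad/s
angular velocity = 0.7216 rad/s


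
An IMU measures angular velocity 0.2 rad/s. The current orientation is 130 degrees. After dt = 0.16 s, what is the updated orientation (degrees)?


delta_theta = w * dt = 0.2 * 0.16 = 0.032 rad
= 1.8335 deg
theta_new = 130 + 1.8335 = 131.8335 deg


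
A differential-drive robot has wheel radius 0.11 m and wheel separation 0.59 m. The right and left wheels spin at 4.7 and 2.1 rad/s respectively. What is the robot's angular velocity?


vR = r*wR = 0.11*4.7 = 0.517 m/s
vL = r*wL = 0.11*2.1 = 0.231 m/s
v = (vR+vL)/2 = 0.374 m/s
omega = (vR-vL)/L = 0.4847 rad/s
angular velocity = 0.4847 rad/s


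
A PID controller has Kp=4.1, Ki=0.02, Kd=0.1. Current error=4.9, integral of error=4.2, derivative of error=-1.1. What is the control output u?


u = Kp*e + Ki*int(e) + Kd*de/dt
= 4.1*4.9 + 0.02*4.2 + 0.1*(-1.1)
= 20.09 + 0.084 + -0.11
= 20.064


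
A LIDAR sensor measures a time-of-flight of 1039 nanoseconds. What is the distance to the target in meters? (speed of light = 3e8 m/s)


tof = 1039 ns = 1.039e-06 s
dist = c * tof / 2
= 3e8 * 1.039e-06 / 2
= 155.85 m


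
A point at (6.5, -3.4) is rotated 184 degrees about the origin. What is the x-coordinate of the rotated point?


x' = x*cos(theta) - y*sin(theta)
cos(184 deg) = -0.9976, sin(184 deg) = -0.0698
x' = 6.5 * -0.9976 - -3.4 * -0.0698
= -6.4842 - 0.2372
= -6.7213


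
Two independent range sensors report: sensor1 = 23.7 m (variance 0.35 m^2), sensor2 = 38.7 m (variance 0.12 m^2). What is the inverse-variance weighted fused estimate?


w1 = (1/var1) / (1/var1 + 1/var2)
   = 2.8571 / (2.8571 + 8.3333) = 0.2553
w2 = 1 - w1 = 0.7447
fused = w1*s1 + w2*s2 = 6.0511 + 28.8191
= 34.8702 m


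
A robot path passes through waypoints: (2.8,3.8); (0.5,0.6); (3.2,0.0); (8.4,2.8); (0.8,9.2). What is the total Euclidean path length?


Segment lengths:
  seg1 = sqrt((-2.3)^2 + (-3.2)^2) = 3.9408
  seg2 = sqrt((2.7)^2 + (-0.6)^2) = 2.7659
  seg3 = sqrt((5.2)^2 + (2.8)^2) = 5.9059
  seg4 = sqrt((-7.6)^2 + (6.4)^2) = 9.9358
Total = 22.5484


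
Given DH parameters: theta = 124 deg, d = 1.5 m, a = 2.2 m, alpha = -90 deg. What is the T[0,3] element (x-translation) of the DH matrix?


T[0,3] = a * cos(theta)
= 2.2 * cos(124 deg)
= 2.2 * -0.5592
= -1.2302


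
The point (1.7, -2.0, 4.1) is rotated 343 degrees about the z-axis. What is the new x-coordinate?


Rotation about z-axis: x' = x*cos(theta) - y*sin(theta)
= 1.7 * 0.9563 - -2.0 * -0.2924
= 1.041


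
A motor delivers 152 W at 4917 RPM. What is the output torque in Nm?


omega = 4917 * 2*pi/60 = 514.907 rad/s
tau = P / omega = 152 / 514.907
= 0.2952 Nm


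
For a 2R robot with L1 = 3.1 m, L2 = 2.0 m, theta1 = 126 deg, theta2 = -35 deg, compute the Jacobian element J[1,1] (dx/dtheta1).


J[1,1] = -L1*sin(t1) - L2*sin(t1+t2)
= -3.1*sin(126) - 2.0*sin(91)
= -4.5076


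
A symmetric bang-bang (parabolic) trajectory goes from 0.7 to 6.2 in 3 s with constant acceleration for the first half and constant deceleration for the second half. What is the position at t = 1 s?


Symmetric rest-to-rest: each phase covers (pf-p0)/2 in time T/2. 0.5*a*(T/2)^2 = (pf-p0)/2 => a = 4*(pf-p0)/T^2
a = 4*(6.2-0.7)/3^2 = 2.4444
t = 1 is in the acceleration phase (t <= T/2).
p = p0 + 0.5*a*t^2 = 0.7 + 0.5*2.4444*1^2
= 1.9222


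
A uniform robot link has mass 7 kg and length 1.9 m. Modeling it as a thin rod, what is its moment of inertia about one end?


I = (1/3) * m * L^2
= (1/3) * 7 * 1.9^2
= 0.333333 * 7 * 3.61
= 8.4233 kg*m^2


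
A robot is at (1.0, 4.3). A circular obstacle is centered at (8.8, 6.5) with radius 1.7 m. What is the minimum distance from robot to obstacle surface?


center_dist = sqrt((1.0-8.8)^2 + (4.3-6.5)^2)
= sqrt(60.84 + 4.84)
= 8.1043
min_dist = center_dist - radius = 8.1043 - 1.7 = 6.4043 m


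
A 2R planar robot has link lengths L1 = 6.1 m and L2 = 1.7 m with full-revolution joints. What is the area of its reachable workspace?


r_max = L1 + L2 = 7.8 m
r_min = |L1 - L2| = 4.4 m
Area = pi*(r_max^2 - r_min^2)
= pi*(60.84 - 19.36)
= pi * 41.48
= 130.3133 m^2


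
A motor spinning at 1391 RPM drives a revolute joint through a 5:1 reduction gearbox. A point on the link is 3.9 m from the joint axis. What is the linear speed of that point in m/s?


omega_motor = 1391 * 2*pi/60 = 145.6652 rad/s
omega_joint = omega_motor / 5 = 29.133 rad/s
v = omega_joint * r = 29.133 * 3.9
= 113.6188 m/s


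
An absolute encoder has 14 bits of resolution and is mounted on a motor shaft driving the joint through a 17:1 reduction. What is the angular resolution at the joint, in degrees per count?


counts = 2^14 = 16384
effective counts at joint = 16384 * 17 = 278528
resolution = 360 / 278528
= 0.0013 deg/count


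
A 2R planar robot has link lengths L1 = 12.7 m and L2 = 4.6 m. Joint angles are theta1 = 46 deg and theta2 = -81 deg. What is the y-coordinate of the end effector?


Convert angles to radians: theta1 = 0.8029, theta2 = -1.4137
y = L1*sin(theta1) + L2*sin(theta1+theta2)
y = 9.1356 + -2.6385
y = 6.4972


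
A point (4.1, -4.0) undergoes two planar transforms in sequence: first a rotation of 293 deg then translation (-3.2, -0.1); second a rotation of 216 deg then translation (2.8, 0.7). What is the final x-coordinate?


After transform 1:
x1 = cos(293)*4.1 - sin(293)*-4.0 + -3.2 = -5.28
y1 = sin(293)*4.1 + cos(293)*-4.0 + -0.1 = -5.437
After transform 2:
x2 = cos(216)*-5.28 - sin(216)*-5.437 + 2.8
= 3.8758


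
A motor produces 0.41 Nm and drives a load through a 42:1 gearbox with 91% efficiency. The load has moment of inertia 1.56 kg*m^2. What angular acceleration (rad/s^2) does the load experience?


tau_out = tau_motor * N * eta
= 0.41 * 42 * 0.91 = 15.6702 Nm
alpha = tau_out / I = 15.6702 / 1.56
= 10.045 rad/s^2


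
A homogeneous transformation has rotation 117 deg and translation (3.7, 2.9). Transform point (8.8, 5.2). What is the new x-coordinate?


x' = cos(theta)*px - sin(theta)*py + tx
= -0.454*8.8 - 0.891*5.2 + 3.7
= -4.9284


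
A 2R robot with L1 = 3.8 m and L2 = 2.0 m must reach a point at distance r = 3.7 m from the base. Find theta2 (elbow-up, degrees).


cos(theta2) = (r^2 - L1^2 - L2^2) / (2*L1*L2)
cos(theta2) = (13.69 - 14.44 - 4.0) / 15.2
cos(theta2) = -0.3125
theta2 = 108.21 degrees


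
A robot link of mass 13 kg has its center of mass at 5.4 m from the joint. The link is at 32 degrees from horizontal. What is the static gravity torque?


tau = m*g*L*cos(angle)
= 13 * 9.81 * 5.4 * cos(32 deg)
= 13 * 9.81 * 5.4 * 0.848
= 584.0185 Nm


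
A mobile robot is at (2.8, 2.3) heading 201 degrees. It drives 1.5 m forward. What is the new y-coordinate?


y_new = y0 + d*sin(theta)
= 2.3 + 1.5*sin(201)
= 2.3 + -0.5376
= 1.7624


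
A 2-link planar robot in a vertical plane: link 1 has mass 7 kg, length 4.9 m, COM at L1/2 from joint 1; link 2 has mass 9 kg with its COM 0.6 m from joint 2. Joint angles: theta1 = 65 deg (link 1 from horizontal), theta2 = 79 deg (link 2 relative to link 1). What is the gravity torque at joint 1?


Horizontal distance from joint 1 to link-1 COM:
  x_c1 = (L1/2)*cos(t1) = 2.45 * 0.4226 = 1.0354 m
Horizontal distance from joint 1 to link-2 COM:
  x_c2 = L1*cos(t1) + Lc2*cos(t1+t2)
       = 4.9*0.4226 + 0.6*-0.809 = 1.5854 m
tau1 = m1*g*x_c1 + m2*g*x_c2
     = 7*9.81*1.0354 + 9*9.81*1.5854
     = 71.1019 + 139.9767
     = 211.0786 Nm


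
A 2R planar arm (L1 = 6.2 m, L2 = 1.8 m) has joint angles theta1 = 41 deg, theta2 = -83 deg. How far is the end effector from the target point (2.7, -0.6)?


End effector via forward kinematics:
x = L1*cos(t1) + L2*cos(t1+t2) = 6.0169
y = L1*sin(t1) + L2*sin(t1+t2) = 2.8631
Distance to target:
d = sqrt((2.7 - 6.0169)^2 + (-0.6 - 2.8631)^2)
= sqrt(11.0016 + 11.9933)
= 4.7953 m


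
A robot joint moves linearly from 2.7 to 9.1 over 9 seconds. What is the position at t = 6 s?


s = t/T = 6/9 = 0.6667
p(t) = p0 + (pf-p0)*s
= 2.7 + (9.1 - 2.7) * 0.6667
= 6.9667


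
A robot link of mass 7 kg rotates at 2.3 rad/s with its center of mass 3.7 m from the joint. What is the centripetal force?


F = m * omega^2 * r
= 7 * 2.3^2 * 3.7
= 7 * 5.29 * 3.7
= 137.011 N


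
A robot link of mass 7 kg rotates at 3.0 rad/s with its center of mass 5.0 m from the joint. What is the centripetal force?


F = m * omega^2 * r
= 7 * 3.0^2 * 5.0
= 7 * 9.0 * 5.0
= 315.0 N


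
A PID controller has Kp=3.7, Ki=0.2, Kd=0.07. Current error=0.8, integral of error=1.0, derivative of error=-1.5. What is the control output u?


u = Kp*e + Ki*int(e) + Kd*de/dt
= 3.7*0.8 + 0.2*1.0 + 0.07*(-1.5)
= 2.96 + 0.2 + -0.105
= 3.055


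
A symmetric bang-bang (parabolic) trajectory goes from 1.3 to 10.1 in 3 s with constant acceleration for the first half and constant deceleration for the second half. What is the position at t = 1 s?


Symmetric rest-to-rest: each phase covers (pf-p0)/2 in time T/2. 0.5*a*(T/2)^2 = (pf-p0)/2 => a = 4*(pf-p0)/T^2
a = 4*(10.1-1.3)/3^2 = 3.9111
t = 1 is in the acceleration phase (t <= T/2).
p = p0 + 0.5*a*t^2 = 1.3 + 0.5*3.9111*1^2
= 3.2556


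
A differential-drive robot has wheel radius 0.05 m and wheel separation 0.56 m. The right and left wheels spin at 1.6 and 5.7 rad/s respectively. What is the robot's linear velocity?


vR = r*wR = 0.05*1.6 = 0.08 m/s
vL = r*wL = 0.05*5.7 = 0.285 m/s
v = (vR+vL)/2 = 0.1825 m/s
omega = (vR-vL)/L = -0.3661 rad/s
linear velocity = 0.1825 m/s


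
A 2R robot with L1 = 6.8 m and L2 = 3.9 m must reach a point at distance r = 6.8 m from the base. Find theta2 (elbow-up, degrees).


cos(theta2) = (r^2 - L1^2 - L2^2) / (2*L1*L2)
cos(theta2) = (46.24 - 46.24 - 15.21) / 53.04
cos(theta2) = -0.286765
theta2 = 106.6644 degrees


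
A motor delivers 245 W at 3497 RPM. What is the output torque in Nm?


omega = 3497 * 2*pi/60 = 366.205 rad/s
tau = P / omega = 245 / 366.205
= 0.669 Nm


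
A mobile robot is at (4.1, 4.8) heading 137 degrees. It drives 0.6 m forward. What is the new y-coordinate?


y_new = y0 + d*sin(theta)
= 4.8 + 0.6*sin(137)
= 4.8 + 0.4092
= 5.2092


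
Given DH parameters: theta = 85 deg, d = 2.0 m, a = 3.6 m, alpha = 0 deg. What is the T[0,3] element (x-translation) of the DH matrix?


T[0,3] = a * cos(theta)
= 3.6 * cos(85 deg)
= 3.6 * 0.0872
= 0.3138


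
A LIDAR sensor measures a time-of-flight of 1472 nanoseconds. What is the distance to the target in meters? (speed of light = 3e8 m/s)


tof = 1472 ns = 1.472e-06 s
dist = c * tof / 2
= 3e8 * 1.472e-06 / 2
= 220.8 m


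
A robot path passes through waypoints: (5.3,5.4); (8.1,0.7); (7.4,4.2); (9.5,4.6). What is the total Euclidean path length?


Segment lengths:
  seg1 = sqrt((2.8)^2 + (-4.7)^2) = 5.4708
  seg2 = sqrt((-0.7)^2 + (3.5)^2) = 3.5693
  seg3 = sqrt((2.1)^2 + (0.4)^2) = 2.1378
Total = 11.1779


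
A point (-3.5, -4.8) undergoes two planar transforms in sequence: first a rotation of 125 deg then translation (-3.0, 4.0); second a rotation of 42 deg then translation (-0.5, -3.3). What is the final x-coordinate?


After transform 1:
x1 = cos(125)*-3.5 - sin(125)*-4.8 + -3.0 = 2.9394
y1 = sin(125)*-3.5 + cos(125)*-4.8 + 4.0 = 3.8861
After transform 2:
x2 = cos(42)*2.9394 - sin(42)*3.8861 + -0.5
= -0.9159


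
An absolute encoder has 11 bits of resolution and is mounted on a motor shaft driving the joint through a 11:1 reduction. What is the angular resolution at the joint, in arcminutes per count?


counts = 2^11 = 2048
effective counts at joint = 2048 * 11 = 22528
resolution = 360*60 / 22528
= 0.9588 arcmin/count


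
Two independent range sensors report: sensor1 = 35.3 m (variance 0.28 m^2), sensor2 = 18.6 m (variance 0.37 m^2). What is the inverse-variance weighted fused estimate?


w1 = (1/var1) / (1/var1 + 1/var2)
   = 3.5714 / (3.5714 + 2.7027) = 0.5692
w2 = 1 - w1 = 0.4308
fused = w1*s1 + w2*s2 = 20.0938 + 8.0123
= 28.1062 m


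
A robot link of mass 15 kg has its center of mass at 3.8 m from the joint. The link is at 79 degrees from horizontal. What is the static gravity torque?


tau = m*g*L*cos(angle)
= 15 * 9.81 * 3.8 * cos(79 deg)
= 15 * 9.81 * 3.8 * 0.1908
= 106.6947 Nm


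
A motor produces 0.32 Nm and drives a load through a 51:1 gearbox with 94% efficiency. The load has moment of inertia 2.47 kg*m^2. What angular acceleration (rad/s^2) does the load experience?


tau_out = tau_motor * N * eta
= 0.32 * 51 * 0.94 = 15.3408 Nm
alpha = tau_out / I = 15.3408 / 2.47
= 6.2109 rad/s^2


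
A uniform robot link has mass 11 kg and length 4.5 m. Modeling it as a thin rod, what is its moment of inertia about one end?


I = (1/3) * m * L^2
= (1/3) * 11 * 4.5^2
= 0.333333 * 11 * 20.25
= 74.25 kg*m^2


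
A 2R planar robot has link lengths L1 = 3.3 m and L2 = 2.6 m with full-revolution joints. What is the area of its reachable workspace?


r_max = L1 + L2 = 5.9 m
r_min = |L1 - L2| = 0.7 m
Area = pi*(r_max^2 - r_min^2)
= pi*(34.81 - 0.49)
= pi * 34.32
= 107.8195 m^2


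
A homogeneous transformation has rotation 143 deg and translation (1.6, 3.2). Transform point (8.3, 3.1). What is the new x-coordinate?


x' = cos(theta)*px - sin(theta)*py + tx
= -0.7986*8.3 - 0.6018*3.1 + 1.6
= -6.8943


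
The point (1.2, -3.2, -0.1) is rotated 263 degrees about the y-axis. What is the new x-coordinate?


Rotation about y-axis: x' = x*cos(theta) + z*sin(theta)
= 1.2 * -0.1219 + -0.1 * -0.9925
= -0.047


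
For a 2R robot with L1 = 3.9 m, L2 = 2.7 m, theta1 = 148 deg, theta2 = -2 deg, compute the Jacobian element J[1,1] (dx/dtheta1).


J[1,1] = -L1*sin(t1) - L2*sin(t1+t2)
= -3.9*sin(148) - 2.7*sin(146)
= -3.5765


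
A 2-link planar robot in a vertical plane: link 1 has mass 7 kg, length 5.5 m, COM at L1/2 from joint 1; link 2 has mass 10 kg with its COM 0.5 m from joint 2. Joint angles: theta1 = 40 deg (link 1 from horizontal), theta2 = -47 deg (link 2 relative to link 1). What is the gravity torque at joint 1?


Horizontal distance from joint 1 to link-1 COM:
  x_c1 = (L1/2)*cos(t1) = 2.75 * 0.766 = 2.1066 m
Horizontal distance from joint 1 to link-2 COM:
  x_c2 = L1*cos(t1) + Lc2*cos(t1+t2)
       = 5.5*0.766 + 0.5*0.9925 = 4.7095 m
tau1 = m1*g*x_c1 + m2*g*x_c2
     = 7*9.81*2.1066 + 10*9.81*4.7095
     = 144.6617 + 462.0037
     = 606.6654 Nm


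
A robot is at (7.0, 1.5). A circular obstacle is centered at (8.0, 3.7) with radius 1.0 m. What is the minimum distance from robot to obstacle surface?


center_dist = sqrt((7.0-8.0)^2 + (1.5-3.7)^2)
= sqrt(1.0 + 4.84)
= 2.4166
min_dist = center_dist - radius = 2.4166 - 1.0 = 1.4166 m


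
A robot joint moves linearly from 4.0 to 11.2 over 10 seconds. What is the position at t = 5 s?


s = t/T = 5/10 = 0.5
p(t) = p0 + (pf-p0)*s
= 4.0 + (11.2 - 4.0) * 0.5
= 7.6


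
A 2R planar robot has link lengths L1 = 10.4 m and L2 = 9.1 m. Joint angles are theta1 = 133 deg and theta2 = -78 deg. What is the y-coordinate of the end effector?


Convert angles to radians: theta1 = 2.3213, theta2 = -1.3614
y = L1*sin(theta1) + L2*sin(theta1+theta2)
y = 7.6061 + 7.4543
y = 15.0604


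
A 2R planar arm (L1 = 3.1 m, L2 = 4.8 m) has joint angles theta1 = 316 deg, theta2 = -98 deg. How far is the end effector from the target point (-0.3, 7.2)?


End effector via forward kinematics:
x = L1*cos(t1) + L2*cos(t1+t2) = -1.5525
y = L1*sin(t1) + L2*sin(t1+t2) = -5.1086
Distance to target:
d = sqrt((-0.3 - -1.5525)^2 + (7.2 - -5.1086)^2)
= sqrt(1.5688 + 151.502)
= 12.3722 m


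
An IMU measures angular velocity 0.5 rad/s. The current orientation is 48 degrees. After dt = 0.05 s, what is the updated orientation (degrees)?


delta_theta = w * dt = 0.5 * 0.05 = 0.025 rad
= 1.4324 deg
theta_new = 48 + 1.4324 = 49.4324 deg


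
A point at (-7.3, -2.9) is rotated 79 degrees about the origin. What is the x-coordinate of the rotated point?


x' = x*cos(theta) - y*sin(theta)
cos(79 deg) = 0.1908, sin(79 deg) = 0.9816
x' = -7.3 * 0.1908 - -2.9 * 0.9816
= -1.3929 - -2.8467
= 1.4538


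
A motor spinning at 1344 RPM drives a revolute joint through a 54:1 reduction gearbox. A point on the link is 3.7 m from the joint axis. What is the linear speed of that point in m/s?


omega_motor = 1344 * 2*pi/60 = 140.7434 rad/s
omega_joint = omega_motor / 54 = 2.6064 rad/s
v = omega_joint * r = 2.6064 * 3.7
= 9.6435 m/s


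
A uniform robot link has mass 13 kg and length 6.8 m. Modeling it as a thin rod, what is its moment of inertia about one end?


I = (1/3) * m * L^2
= (1/3) * 13 * 6.8^2
= 0.333333 * 13 * 46.24
= 200.3733 kg*m^2


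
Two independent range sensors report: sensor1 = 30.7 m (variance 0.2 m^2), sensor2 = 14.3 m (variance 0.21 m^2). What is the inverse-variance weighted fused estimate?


w1 = (1/var1) / (1/var1 + 1/var2)
   = 5.0 / (5.0 + 4.7619) = 0.5122
w2 = 1 - w1 = 0.4878
fused = w1*s1 + w2*s2 = 15.7244 + 6.9756
= 22.7 m


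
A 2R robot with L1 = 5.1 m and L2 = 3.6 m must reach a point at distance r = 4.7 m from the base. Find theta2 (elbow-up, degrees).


cos(theta2) = (r^2 - L1^2 - L2^2) / (2*L1*L2)
cos(theta2) = (22.09 - 26.01 - 12.96) / 36.72
cos(theta2) = -0.459695
theta2 = 117.3674 degrees


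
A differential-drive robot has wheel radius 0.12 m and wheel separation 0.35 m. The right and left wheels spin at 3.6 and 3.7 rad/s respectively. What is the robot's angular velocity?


vR = r*wR = 0.12*3.6 = 0.432 m/s
vL = r*wL = 0.12*3.7 = 0.444 m/s
v = (vR+vL)/2 = 0.438 m/s
omega = (vR-vL)/L = -0.0343 rad/s
angular velocity = -0.0343 rad/s


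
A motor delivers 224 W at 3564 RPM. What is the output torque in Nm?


omega = 3564 * 2*pi/60 = 373.2212 rad/s
tau = P / omega = 224 / 373.2212
= 0.6002 Nm


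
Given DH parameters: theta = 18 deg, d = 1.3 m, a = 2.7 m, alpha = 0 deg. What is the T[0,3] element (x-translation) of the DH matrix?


T[0,3] = a * cos(theta)
= 2.7 * cos(18 deg)
= 2.7 * 0.9511
= 2.5679


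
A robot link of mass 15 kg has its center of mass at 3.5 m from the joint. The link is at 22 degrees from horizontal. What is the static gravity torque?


tau = m*g*L*cos(angle)
= 15 * 9.81 * 3.5 * cos(22 deg)
= 15 * 9.81 * 3.5 * 0.9272
= 477.5229 Nm


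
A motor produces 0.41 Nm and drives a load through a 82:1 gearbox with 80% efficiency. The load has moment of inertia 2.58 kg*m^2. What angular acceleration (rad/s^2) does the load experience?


tau_out = tau_motor * N * eta
= 0.41 * 82 * 0.8 = 26.896 Nm
alpha = tau_out / I = 26.896 / 2.58
= 10.4248 rad/s^2
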